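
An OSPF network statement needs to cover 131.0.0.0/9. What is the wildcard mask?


Subnet mask: 255.128.0.0
Wildcard = 255.255.255.255 - subnet mask
255 - 255 = 0
255 - 128 = 127
255 - 0 = 255
255 - 0 = 255
Wildcard: 0.127.255.255


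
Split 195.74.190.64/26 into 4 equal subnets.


New prefix = 26 + 2 = 28
Each subnet has 16 addresses
  195.74.190.64/28
  195.74.190.80/28
  195.74.190.96/28
  195.74.190.112/28
Subnets: 195.74.190.64/28, 195.74.190.80/28, 195.74.190.96/28, 195.74.190.112/28


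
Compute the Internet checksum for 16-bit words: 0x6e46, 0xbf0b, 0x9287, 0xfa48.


Sum all words (with carry folding):
+ 0x6e46 = 0x6e46
+ 0xbf0b = 0x2d52
+ 0x9287 = 0xbfd9
+ 0xfa48 = 0xba22
One's complement: ~0xba22
Checksum = 0x45dd


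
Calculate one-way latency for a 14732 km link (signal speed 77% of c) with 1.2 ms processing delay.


Speed = 0.77 * 3e5 km/s = 231000 km/s
Propagation delay = 14732 / 231000 = 0.0638 s = 63.7749 ms
Processing delay = 1.2 ms
Total one-way latency = 64.9749 ms


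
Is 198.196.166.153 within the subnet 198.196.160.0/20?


Subnet network: 198.196.160.0
Test IP AND mask: 198.196.160.0
Yes, 198.196.166.153 is in 198.196.160.0/20


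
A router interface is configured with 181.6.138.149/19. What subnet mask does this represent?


/19 means 19 network bits, 13 host bits
Binary: 11111111111111111110000000000000
Mask: 255.255.224.0


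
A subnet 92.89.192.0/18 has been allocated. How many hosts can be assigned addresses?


Host bits = 32 - 18 = 14
Total addresses = 2^14 = 16384
Usable = total - 2 (network and broadcast)
Usable hosts: 16382


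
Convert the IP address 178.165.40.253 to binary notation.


178 = 10110010
165 = 10100101
40 = 00101000
253 = 11111101
Binary: 10110010.10100101.00101000.11111101


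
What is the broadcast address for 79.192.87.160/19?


Network: 79.192.64.0/19
Host bits = 13
Set all host bits to 1:
Broadcast: 79.192.95.255


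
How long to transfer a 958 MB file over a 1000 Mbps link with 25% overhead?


Effective throughput = 1000 * (1 - 25/100) = 750 Mbps
File size in Mb = 958 * 8 = 7664 Mb
Time = 7664 / 750
Time = 10.2187 seconds


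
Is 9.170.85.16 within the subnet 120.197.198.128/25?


Subnet network: 120.197.198.128
Test IP AND mask: 9.170.85.0
No, 9.170.85.16 is not in 120.197.198.128/25


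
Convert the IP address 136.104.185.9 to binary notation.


136 = 10001000
104 = 01101000
185 = 10111001
9 = 00001001
Binary: 10001000.01101000.10111001.00001001


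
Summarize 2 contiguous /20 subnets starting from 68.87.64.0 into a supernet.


Original prefix: /20
Number of subnets: 2 = 2^1
New prefix = 20 - 1 = 19
Supernet: 68.87.64.0/19


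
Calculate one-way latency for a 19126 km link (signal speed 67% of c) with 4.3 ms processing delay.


Speed = 0.67 * 3e5 km/s = 201000 km/s
Propagation delay = 19126 / 201000 = 0.0952 s = 95.1542 ms
Processing delay = 4.3 ms
Total one-way latency = 99.4542 ms


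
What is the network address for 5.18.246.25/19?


IP:   00000101.00010010.11110110.00011001
Mask: 11111111.11111111.11100000.00000000
AND operation:
Net:  00000101.00010010.11100000.00000000
Network: 5.18.224.0/19


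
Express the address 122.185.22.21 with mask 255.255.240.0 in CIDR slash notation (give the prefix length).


Binary: 11111111.11111111.11110000.00000000
Count leading 1s
Prefix: /20


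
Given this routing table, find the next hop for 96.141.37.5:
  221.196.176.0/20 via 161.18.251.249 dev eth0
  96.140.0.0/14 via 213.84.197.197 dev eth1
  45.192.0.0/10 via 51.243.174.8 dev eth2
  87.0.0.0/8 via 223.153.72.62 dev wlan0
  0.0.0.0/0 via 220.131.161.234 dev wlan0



Longest prefix match for 96.141.37.5:
  /20 221.196.176.0: no
  /14 96.140.0.0: MATCH
  /10 45.192.0.0: no
  /8 87.0.0.0: no
  /0 0.0.0.0: MATCH
Selected: next-hop 213.84.197.197 via eth1 (matched /14)


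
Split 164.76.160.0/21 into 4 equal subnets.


New prefix = 21 + 2 = 23
Each subnet has 512 addresses
  164.76.160.0/23
  164.76.162.0/23
  164.76.164.0/23
  164.76.166.0/23
Subnets: 164.76.160.0/23, 164.76.162.0/23, 164.76.164.0/23, 164.76.166.0/23


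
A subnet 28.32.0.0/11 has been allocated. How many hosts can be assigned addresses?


Host bits = 32 - 11 = 21
Total addresses = 2^21 = 2097152
Usable = total - 2 (network and broadcast)
Usable hosts: 2097150


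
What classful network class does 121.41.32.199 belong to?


First octet: 121
Binary: 01111001
0xxxxxxx -> Class A (1-126)
Class A, default mask 255.0.0.0 (/8)


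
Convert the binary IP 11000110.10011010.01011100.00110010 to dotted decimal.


11000110 = 198
10011010 = 154
01011100 = 92
00110010 = 50
IP: 198.154.92.50


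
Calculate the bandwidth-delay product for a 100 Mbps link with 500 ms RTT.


BDP = bandwidth * RTT
= 100 Mbps * 500 ms
= 100 * 1e6 * 500 / 1000 bits
= 50000000 bits
= 6250000 bytes
= 6103.5156 KB
BDP = 50000000 bits (6250000 bytes)


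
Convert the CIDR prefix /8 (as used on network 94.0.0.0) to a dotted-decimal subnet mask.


/8 means 8 network bits, 24 host bits
Binary: 11111111000000000000000000000000
Mask: 255.0.0.0


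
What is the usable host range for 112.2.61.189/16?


Network: 112.2.0.0
Broadcast: 112.2.255.255
First usable = network + 1
Last usable = broadcast - 1
Range: 112.2.0.1 to 112.2.255.254


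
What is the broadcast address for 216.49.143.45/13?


Network: 216.48.0.0/13
Host bits = 19
Set all host bits to 1:
Broadcast: 216.55.255.255


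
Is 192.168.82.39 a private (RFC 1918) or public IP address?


RFC 1918 private ranges:
  10.0.0.0/8 (10.0.0.0 - 10.255.255.255)
  172.16.0.0/12 (172.16.0.0 - 172.31.255.255)
  192.168.0.0/16 (192.168.0.0 - 192.168.255.255)
Private (in 192.168.0.0/16)


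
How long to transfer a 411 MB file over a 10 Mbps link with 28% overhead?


Effective throughput = 10 * (1 - 28/100) = 7.2 Mbps
File size in Mb = 411 * 8 = 3288 Mb
Time = 3288 / 7.2
Time = 456.6667 seconds


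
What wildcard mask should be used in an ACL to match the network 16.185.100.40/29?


Subnet mask: 255.255.255.248
Wildcard = 255.255.255.255 - subnet mask
255 - 255 = 0
255 - 255 = 0
255 - 255 = 0
255 - 248 = 7
Wildcard: 0.0.0.7


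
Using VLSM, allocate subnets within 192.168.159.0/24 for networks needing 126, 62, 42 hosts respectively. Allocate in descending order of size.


126 hosts -> /25 (126 usable): 192.168.159.0/25
62 hosts -> /26 (62 usable): 192.168.159.128/26
42 hosts -> /26 (62 usable): 192.168.159.192/26
Allocation: 192.168.159.0/25 (126 hosts, 126 usable); 192.168.159.128/26 (62 hosts, 62 usable); 192.168.159.192/26 (42 hosts, 62 usable)


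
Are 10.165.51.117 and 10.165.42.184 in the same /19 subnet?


Mask: 255.255.224.0
10.165.51.117 AND mask = 10.165.32.0
10.165.42.184 AND mask = 10.165.32.0
Yes, same subnet (10.165.32.0)


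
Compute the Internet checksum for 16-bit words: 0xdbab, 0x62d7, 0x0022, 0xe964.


Sum all words (with carry folding):
+ 0xdbab = 0xdbab
+ 0x62d7 = 0x3e83
+ 0x0022 = 0x3ea5
+ 0xe964 = 0x280a
One's complement: ~0x280a
Checksum = 0xd7f5


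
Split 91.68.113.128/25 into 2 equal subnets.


New prefix = 25 + 1 = 26
Each subnet has 64 addresses
  91.68.113.128/26
  91.68.113.192/26
Subnets: 91.68.113.128/26, 91.68.113.192/26


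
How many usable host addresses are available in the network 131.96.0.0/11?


Host bits = 32 - 11 = 21
Total addresses = 2^21 = 2097152
Usable = total - 2 (network and broadcast)
Usable hosts: 2097150


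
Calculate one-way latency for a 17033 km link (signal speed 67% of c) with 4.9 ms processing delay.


Speed = 0.67 * 3e5 km/s = 201000 km/s
Propagation delay = 17033 / 201000 = 0.0847 s = 84.7413 ms
Processing delay = 4.9 ms
Total one-way latency = 89.6413 ms


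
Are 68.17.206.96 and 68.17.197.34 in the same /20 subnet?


Mask: 255.255.240.0
68.17.206.96 AND mask = 68.17.192.0
68.17.197.34 AND mask = 68.17.192.0
Yes, same subnet (68.17.192.0)


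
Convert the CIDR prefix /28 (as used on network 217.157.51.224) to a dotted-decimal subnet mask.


/28 means 28 network bits, 4 host bits
Binary: 11111111111111111111111111110000
Mask: 255.255.255.240


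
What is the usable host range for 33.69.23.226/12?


Network: 33.64.0.0
Broadcast: 33.79.255.255
First usable = network + 1
Last usable = broadcast - 1
Range: 33.64.0.1 to 33.79.255.254


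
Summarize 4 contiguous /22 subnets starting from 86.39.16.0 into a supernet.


Original prefix: /22
Number of subnets: 4 = 2^2
New prefix = 22 - 2 = 20
Supernet: 86.39.16.0/20


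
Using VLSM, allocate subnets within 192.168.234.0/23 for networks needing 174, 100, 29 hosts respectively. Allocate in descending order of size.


174 hosts -> /24 (254 usable): 192.168.234.0/24
100 hosts -> /25 (126 usable): 192.168.235.0/25
29 hosts -> /27 (30 usable): 192.168.235.128/27
Allocation: 192.168.234.0/24 (174 hosts, 254 usable); 192.168.235.0/25 (100 hosts, 126 usable); 192.168.235.128/27 (29 hosts, 30 usable)


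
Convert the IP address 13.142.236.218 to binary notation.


13 = 00001101
142 = 10001110
236 = 11101100
218 = 11011010
Binary: 00001101.10001110.11101100.11011010


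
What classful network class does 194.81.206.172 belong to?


First octet: 194
Binary: 11000010
110xxxxx -> Class C (192-223)
Class C, default mask 255.255.255.0 (/24)


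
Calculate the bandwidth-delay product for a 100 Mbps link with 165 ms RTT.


BDP = bandwidth * RTT
= 100 Mbps * 165 ms
= 100 * 1e6 * 165 / 1000 bits
= 16500000 bits
= 2062500 bytes
= 2014.1602 KB
BDP = 16500000 bits (2062500 bytes)


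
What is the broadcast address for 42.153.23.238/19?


Network: 42.153.0.0/19
Host bits = 13
Set all host bits to 1:
Broadcast: 42.153.31.255


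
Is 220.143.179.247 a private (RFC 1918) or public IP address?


RFC 1918 private ranges:
  10.0.0.0/8 (10.0.0.0 - 10.255.255.255)
  172.16.0.0/12 (172.16.0.0 - 172.31.255.255)
  192.168.0.0/16 (192.168.0.0 - 192.168.255.255)
Public (not in any RFC 1918 range)


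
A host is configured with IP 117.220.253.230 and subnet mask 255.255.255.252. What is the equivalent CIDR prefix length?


Binary: 11111111.11111111.11111111.11111100
Count leading 1s
Prefix: /30


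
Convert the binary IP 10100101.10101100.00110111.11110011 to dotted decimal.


10100101 = 165
10101100 = 172
00110111 = 55
11110011 = 243
IP: 165.172.55.243


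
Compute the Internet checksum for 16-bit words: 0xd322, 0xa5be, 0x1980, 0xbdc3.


Sum all words (with carry folding):
+ 0xd322 = 0xd322
+ 0xa5be = 0x78e1
+ 0x1980 = 0x9261
+ 0xbdc3 = 0x5025
One's complement: ~0x5025
Checksum = 0xafda


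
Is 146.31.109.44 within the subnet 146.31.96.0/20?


Subnet network: 146.31.96.0
Test IP AND mask: 146.31.96.0
Yes, 146.31.109.44 is in 146.31.96.0/20


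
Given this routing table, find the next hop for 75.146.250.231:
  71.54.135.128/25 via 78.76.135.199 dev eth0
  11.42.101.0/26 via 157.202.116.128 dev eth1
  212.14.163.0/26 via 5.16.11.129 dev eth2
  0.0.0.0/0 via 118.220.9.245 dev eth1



Longest prefix match for 75.146.250.231:
  /25 71.54.135.128: no
  /26 11.42.101.0: no
  /26 212.14.163.0: no
  /0 0.0.0.0: MATCH
Selected: next-hop 118.220.9.245 via eth1 (matched /0)


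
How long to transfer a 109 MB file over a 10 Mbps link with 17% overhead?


Effective throughput = 10 * (1 - 17/100) = 8.3 Mbps
File size in Mb = 109 * 8 = 872 Mb
Time = 872 / 8.3
Time = 105.0602 seconds


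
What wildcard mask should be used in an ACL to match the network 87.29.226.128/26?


Subnet mask: 255.255.255.192
Wildcard = 255.255.255.255 - subnet mask
255 - 255 = 0
255 - 255 = 0
255 - 255 = 0
255 - 192 = 63
Wildcard: 0.0.0.63


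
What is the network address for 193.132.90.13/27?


IP:   11000001.10000100.01011010.00001101
Mask: 11111111.11111111.11111111.11100000
AND operation:
Net:  11000001.10000100.01011010.00000000
Network: 193.132.90.0/27


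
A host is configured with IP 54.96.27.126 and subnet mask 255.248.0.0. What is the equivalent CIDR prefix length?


Binary: 11111111.11111000.00000000.00000000
Count leading 1s
Prefix: /13


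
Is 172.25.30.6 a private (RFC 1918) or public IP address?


RFC 1918 private ranges:
  10.0.0.0/8 (10.0.0.0 - 10.255.255.255)
  172.16.0.0/12 (172.16.0.0 - 172.31.255.255)
  192.168.0.0/16 (192.168.0.0 - 192.168.255.255)
Private (in 172.16.0.0/12)


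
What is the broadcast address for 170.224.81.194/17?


Network: 170.224.0.0/17
Host bits = 15
Set all host bits to 1:
Broadcast: 170.224.127.255


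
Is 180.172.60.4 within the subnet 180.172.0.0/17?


Subnet network: 180.172.0.0
Test IP AND mask: 180.172.0.0
Yes, 180.172.60.4 is in 180.172.0.0/17


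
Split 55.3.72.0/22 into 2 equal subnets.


New prefix = 22 + 1 = 23
Each subnet has 512 addresses
  55.3.72.0/23
  55.3.74.0/23
Subnets: 55.3.72.0/23, 55.3.74.0/23


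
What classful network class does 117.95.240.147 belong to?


First octet: 117
Binary: 01110101
0xxxxxxx -> Class A (1-126)
Class A, default mask 255.0.0.0 (/8)


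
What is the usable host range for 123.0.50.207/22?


Network: 123.0.48.0
Broadcast: 123.0.51.255
First usable = network + 1
Last usable = broadcast - 1
Range: 123.0.48.1 to 123.0.51.254


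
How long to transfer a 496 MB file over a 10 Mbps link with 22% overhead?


Effective throughput = 10 * (1 - 22/100) = 7.8 Mbps
File size in Mb = 496 * 8 = 3968 Mb
Time = 3968 / 7.8
Time = 508.7179 seconds


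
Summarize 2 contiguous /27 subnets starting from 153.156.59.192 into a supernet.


Original prefix: /27
Number of subnets: 2 = 2^1
New prefix = 27 - 1 = 26
Supernet: 153.156.59.192/26


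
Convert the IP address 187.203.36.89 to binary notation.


187 = 10111011
203 = 11001011
36 = 00100100
89 = 01011001
Binary: 10111011.11001011.00100100.01011001


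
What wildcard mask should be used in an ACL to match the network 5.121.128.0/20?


Subnet mask: 255.255.240.0
Wildcard = 255.255.255.255 - subnet mask
255 - 255 = 0
255 - 255 = 0
255 - 240 = 15
255 - 0 = 255
Wildcard: 0.0.15.255


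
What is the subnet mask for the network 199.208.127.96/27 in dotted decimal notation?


/27 means 27 network bits, 5 host bits
Binary: 11111111111111111111111111100000
Mask: 255.255.255.224


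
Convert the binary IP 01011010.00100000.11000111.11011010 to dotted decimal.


01011010 = 90
00100000 = 32
11000111 = 199
11011010 = 218
IP: 90.32.199.218


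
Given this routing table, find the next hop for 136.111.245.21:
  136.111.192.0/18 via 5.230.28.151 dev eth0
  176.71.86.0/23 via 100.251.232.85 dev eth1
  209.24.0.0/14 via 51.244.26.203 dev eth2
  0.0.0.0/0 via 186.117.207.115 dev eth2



Longest prefix match for 136.111.245.21:
  /18 136.111.192.0: MATCH
  /23 176.71.86.0: no
  /14 209.24.0.0: no
  /0 0.0.0.0: MATCH
Selected: next-hop 5.230.28.151 via eth0 (matched /18)


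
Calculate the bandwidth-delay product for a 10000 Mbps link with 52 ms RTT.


BDP = bandwidth * RTT
= 10000 Mbps * 52 ms
= 10000 * 1e6 * 52 / 1000 bits
= 520000000 bits
= 65000000 bytes
= 63476.5625 KB
BDP = 520000000 bits (65000000 bytes)


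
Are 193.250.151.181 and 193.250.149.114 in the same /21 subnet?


Mask: 255.255.248.0
193.250.151.181 AND mask = 193.250.144.0
193.250.149.114 AND mask = 193.250.144.0
Yes, same subnet (193.250.144.0)


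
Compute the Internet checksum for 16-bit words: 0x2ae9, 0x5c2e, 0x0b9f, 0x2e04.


Sum all words (with carry folding):
+ 0x2ae9 = 0x2ae9
+ 0x5c2e = 0x8717
+ 0x0b9f = 0x92b6
+ 0x2e04 = 0xc0ba
One's complement: ~0xc0ba
Checksum = 0x3f45


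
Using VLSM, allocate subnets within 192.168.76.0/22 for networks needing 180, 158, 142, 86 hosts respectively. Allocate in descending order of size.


180 hosts -> /24 (254 usable): 192.168.76.0/24
158 hosts -> /24 (254 usable): 192.168.77.0/24
142 hosts -> /24 (254 usable): 192.168.78.0/24
86 hosts -> /25 (126 usable): 192.168.79.0/25
Allocation: 192.168.76.0/24 (180 hosts, 254 usable); 192.168.77.0/24 (158 hosts, 254 usable); 192.168.78.0/24 (142 hosts, 254 usable); 192.168.79.0/25 (86 hosts, 126 usable)


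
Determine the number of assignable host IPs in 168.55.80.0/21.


Host bits = 32 - 21 = 11
Total addresses = 2^11 = 2048
Usable = total - 2 (network and broadcast)
Usable hosts: 2046


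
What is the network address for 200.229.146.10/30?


IP:   11001000.11100101.10010010.00001010
Mask: 11111111.11111111.11111111.11111100
AND operation:
Net:  11001000.11100101.10010010.00001000
Network: 200.229.146.8/30


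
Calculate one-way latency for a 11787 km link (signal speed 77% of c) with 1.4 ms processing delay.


Speed = 0.77 * 3e5 km/s = 231000 km/s
Propagation delay = 11787 / 231000 = 0.051 s = 51.026 ms
Processing delay = 1.4 ms
Total one-way latency = 52.426 ms


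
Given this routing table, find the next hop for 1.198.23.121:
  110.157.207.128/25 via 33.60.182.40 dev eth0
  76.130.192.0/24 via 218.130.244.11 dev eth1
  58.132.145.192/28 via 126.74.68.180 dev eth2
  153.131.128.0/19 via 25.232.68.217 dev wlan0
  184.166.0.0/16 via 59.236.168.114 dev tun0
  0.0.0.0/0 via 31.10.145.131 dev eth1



Longest prefix match for 1.198.23.121:
  /25 110.157.207.128: no
  /24 76.130.192.0: no
  /28 58.132.145.192: no
  /19 153.131.128.0: no
  /16 184.166.0.0: no
  /0 0.0.0.0: MATCH
Selected: next-hop 31.10.145.131 via eth1 (matched /0)


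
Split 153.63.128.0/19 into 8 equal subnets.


New prefix = 19 + 3 = 22
Each subnet has 1024 addresses
  153.63.128.0/22
  153.63.132.0/22
  153.63.136.0/22
  153.63.140.0/22
  153.63.144.0/22
  153.63.148.0/22
  153.63.152.0/22
  153.63.156.0/22
Subnets: 153.63.128.0/22, 153.63.132.0/22, 153.63.136.0/22, 153.63.140.0/22, 153.63.144.0/22, 153.63.148.0/22, 153.63.152.0/22, 153.63.156.0/22


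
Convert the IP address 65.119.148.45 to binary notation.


65 = 01000001
119 = 01110111
148 = 10010100
45 = 00101101
Binary: 01000001.01110111.10010100.00101101


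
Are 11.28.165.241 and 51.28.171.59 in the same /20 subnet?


Mask: 255.255.240.0
11.28.165.241 AND mask = 11.28.160.0
51.28.171.59 AND mask = 51.28.160.0
No, different subnets (11.28.160.0 vs 51.28.160.0)


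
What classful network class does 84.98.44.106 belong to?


First octet: 84
Binary: 01010100
0xxxxxxx -> Class A (1-126)
Class A, default mask 255.0.0.0 (/8)


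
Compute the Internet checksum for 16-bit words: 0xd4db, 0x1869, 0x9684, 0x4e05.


Sum all words (with carry folding):
+ 0xd4db = 0xd4db
+ 0x1869 = 0xed44
+ 0x9684 = 0x83c9
+ 0x4e05 = 0xd1ce
One's complement: ~0xd1ce
Checksum = 0x2e31


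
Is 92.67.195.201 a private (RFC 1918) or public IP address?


RFC 1918 private ranges:
  10.0.0.0/8 (10.0.0.0 - 10.255.255.255)
  172.16.0.0/12 (172.16.0.0 - 172.31.255.255)
  192.168.0.0/16 (192.168.0.0 - 192.168.255.255)
Public (not in any RFC 1918 range)


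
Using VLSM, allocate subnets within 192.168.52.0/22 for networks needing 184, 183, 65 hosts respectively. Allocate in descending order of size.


184 hosts -> /24 (254 usable): 192.168.52.0/24
183 hosts -> /24 (254 usable): 192.168.53.0/24
65 hosts -> /25 (126 usable): 192.168.54.0/25
Allocation: 192.168.52.0/24 (184 hosts, 254 usable); 192.168.53.0/24 (183 hosts, 254 usable); 192.168.54.0/25 (65 hosts, 126 usable)


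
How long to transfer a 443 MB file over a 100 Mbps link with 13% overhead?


Effective throughput = 100 * (1 - 13/100) = 87 Mbps
File size in Mb = 443 * 8 = 3544 Mb
Time = 3544 / 87
Time = 40.7356 seconds


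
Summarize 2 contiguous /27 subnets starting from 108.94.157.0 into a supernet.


Original prefix: /27
Number of subnets: 2 = 2^1
New prefix = 27 - 1 = 26
Supernet: 108.94.157.0/26


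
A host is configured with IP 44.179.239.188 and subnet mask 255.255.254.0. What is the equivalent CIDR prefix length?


Binary: 11111111.11111111.11111110.00000000
Count leading 1s
Prefix: /23


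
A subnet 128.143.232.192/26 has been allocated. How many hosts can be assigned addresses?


Host bits = 32 - 26 = 6
Total addresses = 2^6 = 64
Usable = total - 2 (network and broadcast)
Usable hosts: 62


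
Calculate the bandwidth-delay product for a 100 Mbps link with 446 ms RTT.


BDP = bandwidth * RTT
= 100 Mbps * 446 ms
= 100 * 1e6 * 446 / 1000 bits
= 44600000 bits
= 5575000 bytes
= 5444.3359 KB
BDP = 44600000 bits (5575000 bytes)


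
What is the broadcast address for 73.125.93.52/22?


Network: 73.125.92.0/22
Host bits = 10
Set all host bits to 1:
Broadcast: 73.125.95.255


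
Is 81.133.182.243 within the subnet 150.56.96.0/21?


Subnet network: 150.56.96.0
Test IP AND mask: 81.133.176.0
No, 81.133.182.243 is not in 150.56.96.0/21


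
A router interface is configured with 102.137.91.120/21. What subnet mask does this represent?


/21 means 21 network bits, 11 host bits
Binary: 11111111111111111111100000000000
Mask: 255.255.248.0


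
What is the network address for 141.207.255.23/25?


IP:   10001101.11001111.11111111.00010111
Mask: 11111111.11111111.11111111.10000000
AND operation:
Net:  10001101.11001111.11111111.00000000
Network: 141.207.255.0/25


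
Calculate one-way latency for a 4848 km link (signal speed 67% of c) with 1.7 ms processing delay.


Speed = 0.67 * 3e5 km/s = 201000 km/s
Propagation delay = 4848 / 201000 = 0.0241 s = 24.1194 ms
Processing delay = 1.7 ms
Total one-way latency = 25.8194 ms


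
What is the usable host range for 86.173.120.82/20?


Network: 86.173.112.0
Broadcast: 86.173.127.255
First usable = network + 1
Last usable = broadcast - 1
Range: 86.173.112.1 to 86.173.127.254


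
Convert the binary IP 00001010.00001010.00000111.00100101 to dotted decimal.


00001010 = 10
00001010 = 10
00000111 = 7
00100101 = 37
IP: 10.10.7.37


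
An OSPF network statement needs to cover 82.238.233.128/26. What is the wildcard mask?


Subnet mask: 255.255.255.192
Wildcard = 255.255.255.255 - subnet mask
255 - 255 = 0
255 - 255 = 0
255 - 255 = 0
255 - 192 = 63
Wildcard: 0.0.0.63


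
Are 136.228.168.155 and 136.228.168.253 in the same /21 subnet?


Mask: 255.255.248.0
136.228.168.155 AND mask = 136.228.168.0
136.228.168.253 AND mask = 136.228.168.0
Yes, same subnet (136.228.168.0)


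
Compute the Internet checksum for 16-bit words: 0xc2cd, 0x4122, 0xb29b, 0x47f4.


Sum all words (with carry folding):
+ 0xc2cd = 0xc2cd
+ 0x4122 = 0x03f0
+ 0xb29b = 0xb68b
+ 0x47f4 = 0xfe7f
One's complement: ~0xfe7f
Checksum = 0x0180


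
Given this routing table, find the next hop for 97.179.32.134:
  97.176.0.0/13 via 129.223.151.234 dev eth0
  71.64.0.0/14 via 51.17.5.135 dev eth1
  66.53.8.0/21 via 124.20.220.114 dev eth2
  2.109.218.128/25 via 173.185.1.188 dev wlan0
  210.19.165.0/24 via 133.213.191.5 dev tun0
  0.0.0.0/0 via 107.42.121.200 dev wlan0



Longest prefix match for 97.179.32.134:
  /13 97.176.0.0: MATCH
  /14 71.64.0.0: no
  /21 66.53.8.0: no
  /25 2.109.218.128: no
  /24 210.19.165.0: no
  /0 0.0.0.0: MATCH
Selected: next-hop 129.223.151.234 via eth0 (matched /13)


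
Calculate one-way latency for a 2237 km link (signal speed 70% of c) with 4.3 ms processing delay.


Speed = 0.7 * 3e5 km/s = 210000 km/s
Propagation delay = 2237 / 210000 = 0.0107 s = 10.6524 ms
Processing delay = 4.3 ms
Total one-way latency = 14.9524 ms


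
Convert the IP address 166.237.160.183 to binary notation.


166 = 10100110
237 = 11101101
160 = 10100000
183 = 10110111
Binary: 10100110.11101101.10100000.10110111


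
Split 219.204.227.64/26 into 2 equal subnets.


New prefix = 26 + 1 = 27
Each subnet has 32 addresses
  219.204.227.64/27
  219.204.227.96/27
Subnets: 219.204.227.64/27, 219.204.227.96/27


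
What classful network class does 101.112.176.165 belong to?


First octet: 101
Binary: 01100101
0xxxxxxx -> Class A (1-126)
Class A, default mask 255.0.0.0 (/8)


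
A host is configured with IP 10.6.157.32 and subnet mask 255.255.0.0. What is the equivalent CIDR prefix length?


Binary: 11111111.11111111.00000000.00000000
Count leading 1s
Prefix: /16


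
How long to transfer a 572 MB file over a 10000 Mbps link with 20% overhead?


Effective throughput = 10000 * (1 - 20/100) = 8000 Mbps
File size in Mb = 572 * 8 = 4576 Mb
Time = 4576 / 8000
Time = 0.572 seconds


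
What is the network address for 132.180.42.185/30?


IP:   10000100.10110100.00101010.10111001
Mask: 11111111.11111111.11111111.11111100
AND operation:
Net:  10000100.10110100.00101010.10111000
Network: 132.180.42.184/30


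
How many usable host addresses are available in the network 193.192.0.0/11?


Host bits = 32 - 11 = 21
Total addresses = 2^21 = 2097152
Usable = total - 2 (network and broadcast)
Usable hosts: 2097150


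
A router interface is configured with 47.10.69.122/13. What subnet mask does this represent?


/13 means 13 network bits, 19 host bits
Binary: 11111111111110000000000000000000
Mask: 255.248.0.0


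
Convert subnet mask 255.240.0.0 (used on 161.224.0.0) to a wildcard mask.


Subnet mask: 255.240.0.0
Wildcard = 255.255.255.255 - subnet mask
255 - 255 = 0
255 - 240 = 15
255 - 0 = 255
255 - 0 = 255
Wildcard: 0.15.255.255


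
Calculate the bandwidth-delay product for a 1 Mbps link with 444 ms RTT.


BDP = bandwidth * RTT
= 1 Mbps * 444 ms
= 1 * 1e6 * 444 / 1000 bits
= 444000 bits
= 55500 bytes
= 54.1992 KB
BDP = 444000 bits (55500 bytes)


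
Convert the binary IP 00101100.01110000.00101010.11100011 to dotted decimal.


00101100 = 44
01110000 = 112
00101010 = 42
11100011 = 227
IP: 44.112.42.227


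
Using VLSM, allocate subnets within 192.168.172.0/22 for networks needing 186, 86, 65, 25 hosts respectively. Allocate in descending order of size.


186 hosts -> /24 (254 usable): 192.168.172.0/24
86 hosts -> /25 (126 usable): 192.168.173.0/25
65 hosts -> /25 (126 usable): 192.168.173.128/25
25 hosts -> /27 (30 usable): 192.168.174.0/27
Allocation: 192.168.172.0/24 (186 hosts, 254 usable); 192.168.173.0/25 (86 hosts, 126 usable); 192.168.173.128/25 (65 hosts, 126 usable); 192.168.174.0/27 (25 hosts, 30 usable)


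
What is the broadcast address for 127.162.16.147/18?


Network: 127.162.0.0/18
Host bits = 14
Set all host bits to 1:
Broadcast: 127.162.63.255


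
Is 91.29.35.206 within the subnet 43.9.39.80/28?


Subnet network: 43.9.39.80
Test IP AND mask: 91.29.35.192
No, 91.29.35.206 is not in 43.9.39.80/28


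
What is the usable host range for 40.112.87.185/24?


Network: 40.112.87.0
Broadcast: 40.112.87.255
First usable = network + 1
Last usable = broadcast - 1
Range: 40.112.87.1 to 40.112.87.254


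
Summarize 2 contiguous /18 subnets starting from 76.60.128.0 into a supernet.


Original prefix: /18
Number of subnets: 2 = 2^1
New prefix = 18 - 1 = 17
Supernet: 76.60.128.0/17


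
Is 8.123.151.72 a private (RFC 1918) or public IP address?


RFC 1918 private ranges:
  10.0.0.0/8 (10.0.0.0 - 10.255.255.255)
  172.16.0.0/12 (172.16.0.0 - 172.31.255.255)
  192.168.0.0/16 (192.168.0.0 - 192.168.255.255)
Public (not in any RFC 1918 range)


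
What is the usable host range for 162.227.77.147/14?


Network: 162.224.0.0
Broadcast: 162.227.255.255
First usable = network + 1
Last usable = broadcast - 1
Range: 162.224.0.1 to 162.227.255.254


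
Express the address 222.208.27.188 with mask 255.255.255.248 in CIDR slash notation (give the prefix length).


Binary: 11111111.11111111.11111111.11111000
Count leading 1s
Prefix: /29


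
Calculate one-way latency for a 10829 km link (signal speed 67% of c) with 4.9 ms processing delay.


Speed = 0.67 * 3e5 km/s = 201000 km/s
Propagation delay = 10829 / 201000 = 0.0539 s = 53.8756 ms
Processing delay = 4.9 ms
Total one-way latency = 58.7756 ms


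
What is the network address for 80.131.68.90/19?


IP:   01010000.10000011.01000100.01011010
Mask: 11111111.11111111.11100000.00000000
AND operation:
Net:  01010000.10000011.01000000.00000000
Network: 80.131.64.0/19


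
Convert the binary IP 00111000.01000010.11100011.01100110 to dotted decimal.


00111000 = 56
01000010 = 66
11100011 = 227
01100110 = 102
IP: 56.66.227.102


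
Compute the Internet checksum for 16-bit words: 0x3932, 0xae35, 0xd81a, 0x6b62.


Sum all words (with carry folding):
+ 0x3932 = 0x3932
+ 0xae35 = 0xe767
+ 0xd81a = 0xbf82
+ 0x6b62 = 0x2ae5
One's complement: ~0x2ae5
Checksum = 0xd51a


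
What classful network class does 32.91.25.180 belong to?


First octet: 32
Binary: 00100000
0xxxxxxx -> Class A (1-126)
Class A, default mask 255.0.0.0 (/8)


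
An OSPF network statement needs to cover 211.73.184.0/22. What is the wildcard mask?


Subnet mask: 255.255.252.0
Wildcard = 255.255.255.255 - subnet mask
255 - 255 = 0
255 - 255 = 0
255 - 252 = 3
255 - 0 = 255
Wildcard: 0.0.3.255


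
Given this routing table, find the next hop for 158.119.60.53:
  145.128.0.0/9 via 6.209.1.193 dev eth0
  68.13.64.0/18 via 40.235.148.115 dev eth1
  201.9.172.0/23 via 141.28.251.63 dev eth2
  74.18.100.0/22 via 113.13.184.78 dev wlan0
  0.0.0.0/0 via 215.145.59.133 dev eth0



Longest prefix match for 158.119.60.53:
  /9 145.128.0.0: no
  /18 68.13.64.0: no
  /23 201.9.172.0: no
  /22 74.18.100.0: no
  /0 0.0.0.0: MATCH
Selected: next-hop 215.145.59.133 via eth0 (matched /0)


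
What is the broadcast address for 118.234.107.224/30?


Network: 118.234.107.224/30
Host bits = 2
Set all host bits to 1:
Broadcast: 118.234.107.227


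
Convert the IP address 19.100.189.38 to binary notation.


19 = 00010011
100 = 01100100
189 = 10111101
38 = 00100110
Binary: 00010011.01100100.10111101.00100110


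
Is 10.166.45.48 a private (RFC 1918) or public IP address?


RFC 1918 private ranges:
  10.0.0.0/8 (10.0.0.0 - 10.255.255.255)
  172.16.0.0/12 (172.16.0.0 - 172.31.255.255)
  192.168.0.0/16 (192.168.0.0 - 192.168.255.255)
Private (in 10.0.0.0/8)


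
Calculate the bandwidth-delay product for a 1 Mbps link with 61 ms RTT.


BDP = bandwidth * RTT
= 1 Mbps * 61 ms
= 1 * 1e6 * 61 / 1000 bits
= 61000 bits
= 7625 bytes
= 7.4463 KB
BDP = 61000 bits (7625 bytes)


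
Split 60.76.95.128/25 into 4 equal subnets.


New prefix = 25 + 2 = 27
Each subnet has 32 addresses
  60.76.95.128/27
  60.76.95.160/27
  60.76.95.192/27
  60.76.95.224/27
Subnets: 60.76.95.128/27, 60.76.95.160/27, 60.76.95.192/27, 60.76.95.224/27


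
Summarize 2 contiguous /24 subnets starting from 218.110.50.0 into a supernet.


Original prefix: /24
Number of subnets: 2 = 2^1
New prefix = 24 - 1 = 23
Supernet: 218.110.50.0/23


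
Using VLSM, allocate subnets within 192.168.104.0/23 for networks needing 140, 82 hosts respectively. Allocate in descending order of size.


140 hosts -> /24 (254 usable): 192.168.104.0/24
82 hosts -> /25 (126 usable): 192.168.105.0/25
Allocation: 192.168.104.0/24 (140 hosts, 254 usable); 192.168.105.0/25 (82 hosts, 126 usable)


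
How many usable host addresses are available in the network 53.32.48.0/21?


Host bits = 32 - 21 = 11
Total addresses = 2^11 = 2048
Usable = total - 2 (network and broadcast)
Usable hosts: 2046


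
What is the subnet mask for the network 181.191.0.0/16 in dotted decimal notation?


/16 means 16 network bits, 16 host bits
Binary: 11111111111111110000000000000000
Mask: 255.255.0.0


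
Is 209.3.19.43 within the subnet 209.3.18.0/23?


Subnet network: 209.3.18.0
Test IP AND mask: 209.3.18.0
Yes, 209.3.19.43 is in 209.3.18.0/23


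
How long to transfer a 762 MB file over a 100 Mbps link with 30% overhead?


Effective throughput = 100 * (1 - 30/100) = 70 Mbps
File size in Mb = 762 * 8 = 6096 Mb
Time = 6096 / 70
Time = 87.0857 seconds


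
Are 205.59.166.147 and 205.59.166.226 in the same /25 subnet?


Mask: 255.255.255.128
205.59.166.147 AND mask = 205.59.166.128
205.59.166.226 AND mask = 205.59.166.128
Yes, same subnet (205.59.166.128)


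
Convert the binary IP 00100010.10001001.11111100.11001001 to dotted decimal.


00100010 = 34
10001001 = 137
11111100 = 252
11001001 = 201
IP: 34.137.252.201


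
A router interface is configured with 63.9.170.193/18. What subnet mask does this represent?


/18 means 18 network bits, 14 host bits
Binary: 11111111111111111100000000000000
Mask: 255.255.192.0


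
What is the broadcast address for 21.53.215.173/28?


Network: 21.53.215.160/28
Host bits = 4
Set all host bits to 1:
Broadcast: 21.53.215.175


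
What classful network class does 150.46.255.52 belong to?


First octet: 150
Binary: 10010110
10xxxxxx -> Class B (128-191)
Class B, default mask 255.255.0.0 (/16)


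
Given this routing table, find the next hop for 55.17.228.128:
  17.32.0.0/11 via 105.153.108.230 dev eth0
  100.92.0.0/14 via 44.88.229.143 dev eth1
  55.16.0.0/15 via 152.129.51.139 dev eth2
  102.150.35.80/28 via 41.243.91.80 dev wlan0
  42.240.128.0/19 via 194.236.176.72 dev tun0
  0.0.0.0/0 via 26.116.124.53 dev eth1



Longest prefix match for 55.17.228.128:
  /11 17.32.0.0: no
  /14 100.92.0.0: no
  /15 55.16.0.0: MATCH
  /28 102.150.35.80: no
  /19 42.240.128.0: no
  /0 0.0.0.0: MATCH
Selected: next-hop 152.129.51.139 via eth2 (matched /15)


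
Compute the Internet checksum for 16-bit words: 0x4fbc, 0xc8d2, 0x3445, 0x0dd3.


Sum all words (with carry folding):
+ 0x4fbc = 0x4fbc
+ 0xc8d2 = 0x188f
+ 0x3445 = 0x4cd4
+ 0x0dd3 = 0x5aa7
One's complement: ~0x5aa7
Checksum = 0xa558


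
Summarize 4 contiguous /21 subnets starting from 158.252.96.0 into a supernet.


Original prefix: /21
Number of subnets: 4 = 2^2
New prefix = 21 - 2 = 19
Supernet: 158.252.96.0/19


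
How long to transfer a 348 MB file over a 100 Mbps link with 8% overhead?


Effective throughput = 100 * (1 - 8/100) = 92 Mbps
File size in Mb = 348 * 8 = 2784 Mb
Time = 2784 / 92
Time = 30.2609 seconds


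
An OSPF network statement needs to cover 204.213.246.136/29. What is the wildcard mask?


Subnet mask: 255.255.255.248
Wildcard = 255.255.255.255 - subnet mask
255 - 255 = 0
255 - 255 = 0
255 - 255 = 0
255 - 248 = 7
Wildcard: 0.0.0.7


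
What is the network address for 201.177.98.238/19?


IP:   11001001.10110001.01100010.11101110
Mask: 11111111.11111111.11100000.00000000
AND operation:
Net:  11001001.10110001.01100000.00000000
Network: 201.177.96.0/19


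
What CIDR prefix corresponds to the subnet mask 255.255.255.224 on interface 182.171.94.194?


Binary: 11111111.11111111.11111111.11100000
Count leading 1s
Prefix: /27


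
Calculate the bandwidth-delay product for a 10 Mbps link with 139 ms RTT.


BDP = bandwidth * RTT
= 10 Mbps * 139 ms
= 10 * 1e6 * 139 / 1000 bits
= 1390000 bits
= 173750 bytes
= 169.6777 KB
BDP = 1390000 bits (173750 bytes)


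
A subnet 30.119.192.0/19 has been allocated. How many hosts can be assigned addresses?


Host bits = 32 - 19 = 13
Total addresses = 2^13 = 8192
Usable = total - 2 (network and broadcast)
Usable hosts: 8190


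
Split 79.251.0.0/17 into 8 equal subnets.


New prefix = 17 + 3 = 20
Each subnet has 4096 addresses
  79.251.0.0/20
  79.251.16.0/20
  79.251.32.0/20
  79.251.48.0/20
  79.251.64.0/20
  79.251.80.0/20
  79.251.96.0/20
  79.251.112.0/20
Subnets: 79.251.0.0/20, 79.251.16.0/20, 79.251.32.0/20, 79.251.48.0/20, 79.251.64.0/20, 79.251.80.0/20, 79.251.96.0/20, 79.251.112.0/20


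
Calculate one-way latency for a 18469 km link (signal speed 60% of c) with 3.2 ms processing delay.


Speed = 0.6 * 3e5 km/s = 180000 km/s
Propagation delay = 18469 / 180000 = 0.1026 s = 102.6056 ms
Processing delay = 3.2 ms
Total one-way latency = 105.8056 ms


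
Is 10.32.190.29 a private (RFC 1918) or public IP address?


RFC 1918 private ranges:
  10.0.0.0/8 (10.0.0.0 - 10.255.255.255)
  172.16.0.0/12 (172.16.0.0 - 172.31.255.255)
  192.168.0.0/16 (192.168.0.0 - 192.168.255.255)
Private (in 10.0.0.0/8)


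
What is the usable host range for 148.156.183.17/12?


Network: 148.144.0.0
Broadcast: 148.159.255.255
First usable = network + 1
Last usable = broadcast - 1
Range: 148.144.0.1 to 148.159.255.254


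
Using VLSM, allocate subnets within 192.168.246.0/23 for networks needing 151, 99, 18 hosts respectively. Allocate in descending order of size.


151 hosts -> /24 (254 usable): 192.168.246.0/24
99 hosts -> /25 (126 usable): 192.168.247.0/25
18 hosts -> /27 (30 usable): 192.168.247.128/27
Allocation: 192.168.246.0/24 (151 hosts, 254 usable); 192.168.247.0/25 (99 hosts, 126 usable); 192.168.247.128/27 (18 hosts, 30 usable)


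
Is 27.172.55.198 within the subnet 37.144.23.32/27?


Subnet network: 37.144.23.32
Test IP AND mask: 27.172.55.192
No, 27.172.55.198 is not in 37.144.23.32/27


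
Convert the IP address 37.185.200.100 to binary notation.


37 = 00100101
185 = 10111001
200 = 11001000
100 = 01100100
Binary: 00100101.10111001.11001000.01100100


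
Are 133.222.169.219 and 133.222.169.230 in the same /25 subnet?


Mask: 255.255.255.128
133.222.169.219 AND mask = 133.222.169.128
133.222.169.230 AND mask = 133.222.169.128
Yes, same subnet (133.222.169.128)


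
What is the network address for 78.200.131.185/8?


IP:   01001110.11001000.10000011.10111001
Mask: 11111111.00000000.00000000.00000000
AND operation:
Net:  01001110.00000000.00000000.00000000
Network: 78.0.0.0/8


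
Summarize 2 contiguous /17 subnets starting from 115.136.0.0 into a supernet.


Original prefix: /17
Number of subnets: 2 = 2^1
New prefix = 17 - 1 = 16
Supernet: 115.136.0.0/16


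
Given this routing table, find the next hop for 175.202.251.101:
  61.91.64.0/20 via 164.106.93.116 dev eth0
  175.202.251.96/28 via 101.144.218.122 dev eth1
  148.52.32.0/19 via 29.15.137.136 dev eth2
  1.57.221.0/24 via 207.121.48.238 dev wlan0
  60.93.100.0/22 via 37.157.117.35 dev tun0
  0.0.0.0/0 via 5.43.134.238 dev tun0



Longest prefix match for 175.202.251.101:
  /20 61.91.64.0: no
  /28 175.202.251.96: MATCH
  /19 148.52.32.0: no
  /24 1.57.221.0: no
  /22 60.93.100.0: no
  /0 0.0.0.0: MATCH
Selected: next-hop 101.144.218.122 via eth1 (matched /28)


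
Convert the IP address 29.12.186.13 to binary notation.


29 = 00011101
12 = 00001100
186 = 10111010
13 = 00001101
Binary: 00011101.00001100.10111010.00001101


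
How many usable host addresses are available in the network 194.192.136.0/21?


Host bits = 32 - 21 = 11
Total addresses = 2^11 = 2048
Usable = total - 2 (network and broadcast)
Usable hosts: 2046


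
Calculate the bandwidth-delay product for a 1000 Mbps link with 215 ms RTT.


BDP = bandwidth * RTT
= 1000 Mbps * 215 ms
= 1000 * 1e6 * 215 / 1000 bits
= 215000000 bits
= 26875000 bytes
= 26245.1172 KB
BDP = 215000000 bits (26875000 bytes)


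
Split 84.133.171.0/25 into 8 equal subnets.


New prefix = 25 + 3 = 28
Each subnet has 16 addresses
  84.133.171.0/28
  84.133.171.16/28
  84.133.171.32/28
  84.133.171.48/28
  84.133.171.64/28
  84.133.171.80/28
  84.133.171.96/28
  84.133.171.112/28
Subnets: 84.133.171.0/28, 84.133.171.16/28, 84.133.171.32/28, 84.133.171.48/28, 84.133.171.64/28, 84.133.171.80/28, 84.133.171.96/28, 84.133.171.112/28


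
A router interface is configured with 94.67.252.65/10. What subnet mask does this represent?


/10 means 10 network bits, 22 host bits
Binary: 11111111110000000000000000000000
Mask: 255.192.0.0


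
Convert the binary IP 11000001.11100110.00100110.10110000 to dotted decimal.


11000001 = 193
11100110 = 230
00100110 = 38
10110000 = 176
IP: 193.230.38.176


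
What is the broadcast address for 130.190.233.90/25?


Network: 130.190.233.0/25
Host bits = 7
Set all host bits to 1:
Broadcast: 130.190.233.127


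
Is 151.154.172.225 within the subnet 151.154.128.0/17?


Subnet network: 151.154.128.0
Test IP AND mask: 151.154.128.0
Yes, 151.154.172.225 is in 151.154.128.0/17


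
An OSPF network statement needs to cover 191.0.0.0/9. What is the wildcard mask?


Subnet mask: 255.128.0.0
Wildcard = 255.255.255.255 - subnet mask
255 - 255 = 0
255 - 128 = 127
255 - 0 = 255
255 - 0 = 255
Wildcard: 0.127.255.255
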